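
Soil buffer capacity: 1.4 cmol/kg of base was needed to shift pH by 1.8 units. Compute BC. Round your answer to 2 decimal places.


Step 1: BC = change in base / change in pH
Step 2: BC = 1.4 / 1.8
Step 3: BC = 0.78 cmol/(kg*pH unit)

0.78


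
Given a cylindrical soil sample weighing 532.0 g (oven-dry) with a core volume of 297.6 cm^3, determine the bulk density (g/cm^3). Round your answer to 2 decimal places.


Step 1: Identify the formula: BD = dry mass / volume
Step 2: Substitute values: BD = 532.0 / 297.6
Step 3: BD = 1.79 g/cm^3

1.79


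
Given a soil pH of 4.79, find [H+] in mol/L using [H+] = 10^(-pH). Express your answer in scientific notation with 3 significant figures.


Step 1: [H+] = 10^(-pH)
Step 2: [H+] = 10^(-4.79)
Step 3: [H+] = 1.62e-05 mol/L

1.62e-05


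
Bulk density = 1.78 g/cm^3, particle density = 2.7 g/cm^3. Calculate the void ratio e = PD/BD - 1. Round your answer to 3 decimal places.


Step 1: e = PD / BD - 1
Step 2: e = 2.7 / 1.78 - 1
Step 3: e = 1.51685 - 1
Step 4: e = 0.517

0.517


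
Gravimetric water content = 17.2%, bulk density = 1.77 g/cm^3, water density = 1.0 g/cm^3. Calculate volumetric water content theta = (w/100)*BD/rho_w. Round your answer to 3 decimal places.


Step 1: theta = (w / 100) * BD / rho_w
Step 2: theta = (17.2 / 100) * 1.77 / 1.0
Step 3: theta = 0.172 * 1.77
Step 4: theta = 0.304

0.304


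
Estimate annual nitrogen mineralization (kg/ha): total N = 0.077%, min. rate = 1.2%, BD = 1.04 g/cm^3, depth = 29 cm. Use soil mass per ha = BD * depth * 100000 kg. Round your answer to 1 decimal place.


Step 1: Soil mass per ha = BD * depth * 100000 = 1.04 * 29 * 100000 = 3016000 kg
Step 2: Total N pool = soil mass * N%/100 = 3016000 * 0.077/100 = 2322.32 kg/ha
Step 3: N mineralized = N pool * rate%/100 = 2322.32 * 1.2/100 = 27.9 kg/ha/yr

27.9


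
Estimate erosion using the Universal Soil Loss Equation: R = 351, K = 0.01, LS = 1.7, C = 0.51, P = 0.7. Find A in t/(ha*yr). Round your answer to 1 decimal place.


Step 1: A = R * K * LS * C * P
Step 2: R * K = 351 * 0.01 = 3.51
Step 3: (R*K) * LS = 3.51 * 1.7 = 5.967
Step 4: * C * P = 5.967 * 0.51 * 0.7 = 2.1
Step 5: A = 2.1 t/(ha*yr)

2.1


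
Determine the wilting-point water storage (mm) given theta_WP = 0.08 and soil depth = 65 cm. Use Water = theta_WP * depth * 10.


Step 1: Water (mm) = theta_WP * depth * 10
Step 2: Water = 0.08 * 65 * 10
Step 3: Water = 52.0 mm

52.0


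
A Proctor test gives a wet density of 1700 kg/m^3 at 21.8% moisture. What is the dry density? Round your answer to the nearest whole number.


Step 1: Dry density = wet density / (1 + w/100)
Step 2: Dry density = 1700 / (1 + 21.8/100)
Step 3: Dry density = 1700 / 1.218
Step 4: Dry density = 1396 kg/m^3

1396


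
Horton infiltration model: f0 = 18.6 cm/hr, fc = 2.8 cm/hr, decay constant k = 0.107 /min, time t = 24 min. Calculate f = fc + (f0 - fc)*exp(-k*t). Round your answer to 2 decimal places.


Step 1: f = fc + (f0 - fc) * exp(-k * t)
Step 2: exp(-0.107 * 24) = 0.076689
Step 3: f = 2.8 + (18.6 - 2.8) * 0.076689
Step 4: f = 2.8 + 15.8 * 0.076689
Step 5: f = 4.01 cm/hr

4.01


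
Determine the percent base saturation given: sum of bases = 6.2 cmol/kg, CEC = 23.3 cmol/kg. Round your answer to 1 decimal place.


Step 1: BS = 100 * (sum of bases) / CEC
Step 2: BS = 100 * 6.2 / 23.3
Step 3: BS = 26.6%

26.6


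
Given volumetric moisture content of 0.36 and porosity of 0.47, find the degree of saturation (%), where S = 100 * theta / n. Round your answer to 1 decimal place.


Step 1: S = 100 * theta_v / n
Step 2: S = 100 * 0.36 / 0.47
Step 3: S = 76.6%

76.6


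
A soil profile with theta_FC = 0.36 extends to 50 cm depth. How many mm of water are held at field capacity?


Step 1: Water (mm) = theta_FC * depth (cm) * 10
Step 2: Water = 0.36 * 50 * 10
Step 3: Water = 180.0 mm

180.0


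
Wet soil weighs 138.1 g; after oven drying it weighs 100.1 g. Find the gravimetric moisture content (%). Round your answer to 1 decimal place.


Step 1: Water mass = wet - dry = 138.1 - 100.1 = 38.0 g
Step 2: w = 100 * water mass / dry mass
Step 3: w = 100 * 38.0 / 100.1 = 38.0%

38.0


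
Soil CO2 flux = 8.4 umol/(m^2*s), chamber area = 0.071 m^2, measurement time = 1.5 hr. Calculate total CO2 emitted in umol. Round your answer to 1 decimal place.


Step 1: Convert time to seconds: 1.5 hr * 3600 = 5400.0 s
Step 2: Total = flux * area * time_s
Step 3: Total = 8.4 * 0.071 * 5400.0
Step 4: Total = 3220.6 umol

3220.6


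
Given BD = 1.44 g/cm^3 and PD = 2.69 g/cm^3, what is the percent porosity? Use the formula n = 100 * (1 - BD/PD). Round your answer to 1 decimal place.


Step 1: Formula: n = 100 * (1 - BD / PD)
Step 2: n = 100 * (1 - 1.44 / 2.69)
Step 3: n = 100 * (1 - 0.53532)
Step 4: n = 46.5%

46.5


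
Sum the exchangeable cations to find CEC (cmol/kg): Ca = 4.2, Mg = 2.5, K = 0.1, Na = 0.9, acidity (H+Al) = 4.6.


Step 1: CEC = Ca + Mg + K + Na + (H+Al)
Step 2: CEC = 4.2 + 2.5 + 0.1 + 0.9 + 4.6
Step 3: CEC = 12.3 cmol/kg

12.3


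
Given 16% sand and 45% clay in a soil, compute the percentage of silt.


Step 1: sand + silt + clay = 100%
Step 2: silt = 100 - sand - clay
Step 3: silt = 100 - 16 - 45
Step 4: silt = 39%

39


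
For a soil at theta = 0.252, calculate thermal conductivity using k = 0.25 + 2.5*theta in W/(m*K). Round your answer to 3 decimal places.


Step 1: k = 0.25 + 2.5 * theta
Step 2: k = 0.25 + 2.5 * 0.252
Step 3: k = 0.25 + 0.63
Step 4: k = 0.88 W/(m*K)

0.88


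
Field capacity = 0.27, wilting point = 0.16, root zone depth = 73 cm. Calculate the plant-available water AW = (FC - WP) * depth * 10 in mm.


Step 1: Available water = (FC - WP) * depth * 10
Step 2: AW = (0.27 - 0.16) * 73 * 10
Step 3: AW = 0.11 * 73 * 10
Step 4: AW = 80.3 mm

80.3


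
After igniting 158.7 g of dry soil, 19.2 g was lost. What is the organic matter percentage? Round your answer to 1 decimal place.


Step 1: OM% = 100 * LOI / sample mass
Step 2: OM = 100 * 19.2 / 158.7
Step 3: OM = 12.1%

12.1


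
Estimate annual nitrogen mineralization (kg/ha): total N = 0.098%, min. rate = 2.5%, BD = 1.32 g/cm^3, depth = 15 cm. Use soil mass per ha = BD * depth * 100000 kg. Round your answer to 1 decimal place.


Step 1: Soil mass per ha = BD * depth * 100000 = 1.32 * 15 * 100000 = 1980000 kg
Step 2: Total N pool = soil mass * N%/100 = 1980000 * 0.098/100 = 1940.4 kg/ha
Step 3: N mineralized = N pool * rate%/100 = 1940.4 * 2.5/100 = 48.5 kg/ha/yr

48.5


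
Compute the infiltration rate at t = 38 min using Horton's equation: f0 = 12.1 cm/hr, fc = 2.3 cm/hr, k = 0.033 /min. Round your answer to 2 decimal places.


Step 1: f = fc + (f0 - fc) * exp(-k * t)
Step 2: exp(-0.033 * 38) = 0.285361
Step 3: f = 2.3 + (12.1 - 2.3) * 0.285361
Step 4: f = 2.3 + 9.8 * 0.285361
Step 5: f = 5.1 cm/hr

5.1


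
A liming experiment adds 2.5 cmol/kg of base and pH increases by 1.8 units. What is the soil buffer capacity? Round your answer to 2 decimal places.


Step 1: BC = change in base / change in pH
Step 2: BC = 2.5 / 1.8
Step 3: BC = 1.39 cmol/(kg*pH unit)

1.39


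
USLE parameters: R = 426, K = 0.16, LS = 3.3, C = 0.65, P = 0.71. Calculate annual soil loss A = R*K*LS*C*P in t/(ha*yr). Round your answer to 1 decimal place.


Step 1: A = R * K * LS * C * P
Step 2: R * K = 426 * 0.16 = 68.16
Step 3: (R*K) * LS = 68.16 * 3.3 = 224.928
Step 4: * C * P = 224.928 * 0.65 * 0.71 = 103.8
Step 5: A = 103.8 t/(ha*yr)

103.8


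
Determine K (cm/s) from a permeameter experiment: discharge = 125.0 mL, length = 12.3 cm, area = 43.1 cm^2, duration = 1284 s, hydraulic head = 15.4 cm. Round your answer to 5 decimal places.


Step 1: K = Q * L / (A * t * h)
Step 2: Numerator = 125.0 * 12.3 = 1537.5
Step 3: Denominator = 43.1 * 1284 * 15.4 = 852242.16
Step 4: K = 1537.5 / 852242.16 = 0.0018 cm/s

0.0018


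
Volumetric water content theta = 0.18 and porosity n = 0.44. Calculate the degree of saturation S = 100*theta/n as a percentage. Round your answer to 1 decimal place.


Step 1: S = 100 * theta_v / n
Step 2: S = 100 * 0.18 / 0.44
Step 3: S = 40.9%

40.9


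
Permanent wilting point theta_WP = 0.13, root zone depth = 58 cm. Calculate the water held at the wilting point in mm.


Step 1: Water (mm) = theta_WP * depth * 10
Step 2: Water = 0.13 * 58 * 10
Step 3: Water = 75.4 mm

75.4


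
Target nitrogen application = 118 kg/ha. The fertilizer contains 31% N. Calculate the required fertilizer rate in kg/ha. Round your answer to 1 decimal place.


Step 1: Fertilizer rate = target N / (N content / 100)
Step 2: Rate = 118 / (31 / 100)
Step 3: Rate = 118 / 0.31
Step 4: Rate = 380.6 kg/ha

380.6


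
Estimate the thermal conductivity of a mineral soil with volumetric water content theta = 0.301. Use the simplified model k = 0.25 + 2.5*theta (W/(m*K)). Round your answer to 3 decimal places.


Step 1: k = 0.25 + 2.5 * theta
Step 2: k = 0.25 + 2.5 * 0.301
Step 3: k = 0.25 + 0.753
Step 4: k = 1.003 W/(m*K)

1.003


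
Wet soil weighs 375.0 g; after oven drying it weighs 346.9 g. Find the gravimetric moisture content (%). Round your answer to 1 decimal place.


Step 1: Water mass = wet - dry = 375.0 - 346.9 = 28.1 g
Step 2: w = 100 * water mass / dry mass
Step 3: w = 100 * 28.1 / 346.9 = 8.1%

8.1


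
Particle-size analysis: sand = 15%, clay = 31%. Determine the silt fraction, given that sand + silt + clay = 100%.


Step 1: sand + silt + clay = 100%
Step 2: silt = 100 - sand - clay
Step 3: silt = 100 - 15 - 31
Step 4: silt = 54%

54


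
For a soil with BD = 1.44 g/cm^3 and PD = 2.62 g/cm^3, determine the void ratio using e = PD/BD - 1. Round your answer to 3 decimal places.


Step 1: e = PD / BD - 1
Step 2: e = 2.62 / 1.44 - 1
Step 3: e = 1.81944 - 1
Step 4: e = 0.819

0.819


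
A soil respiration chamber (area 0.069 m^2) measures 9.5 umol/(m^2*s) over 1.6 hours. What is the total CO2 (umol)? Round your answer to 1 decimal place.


Step 1: Convert time to seconds: 1.6 hr * 3600 = 5760.0 s
Step 2: Total = flux * area * time_s
Step 3: Total = 9.5 * 0.069 * 5760.0
Step 4: Total = 3775.7 umol

3775.7


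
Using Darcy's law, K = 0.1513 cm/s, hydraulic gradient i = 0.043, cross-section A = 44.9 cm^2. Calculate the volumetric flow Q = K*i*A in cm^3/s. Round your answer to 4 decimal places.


Step 1: Apply Darcy's law: Q = K * i * A
Step 2: Q = 0.1513 * 0.043 * 44.9
Step 3: Q = 0.2921 cm^3/s

0.2921


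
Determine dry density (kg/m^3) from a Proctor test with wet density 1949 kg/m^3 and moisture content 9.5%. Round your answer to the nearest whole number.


Step 1: Dry density = wet density / (1 + w/100)
Step 2: Dry density = 1949 / (1 + 9.5/100)
Step 3: Dry density = 1949 / 1.095
Step 4: Dry density = 1780 kg/m^3

1780


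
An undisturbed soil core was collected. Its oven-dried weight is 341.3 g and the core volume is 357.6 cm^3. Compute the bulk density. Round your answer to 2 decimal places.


Step 1: Identify the formula: BD = dry mass / volume
Step 2: Substitute values: BD = 341.3 / 357.6
Step 3: BD = 0.95 g/cm^3

0.95


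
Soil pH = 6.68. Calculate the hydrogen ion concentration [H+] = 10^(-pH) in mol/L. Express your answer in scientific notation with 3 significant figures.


Step 1: [H+] = 10^(-pH)
Step 2: [H+] = 10^(-6.68)
Step 3: [H+] = 2.09e-07 mol/L

2.09e-07


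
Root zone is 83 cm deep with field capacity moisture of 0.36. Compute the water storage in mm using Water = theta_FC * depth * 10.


Step 1: Water (mm) = theta_FC * depth (cm) * 10
Step 2: Water = 0.36 * 83 * 10
Step 3: Water = 298.8 mm

298.8


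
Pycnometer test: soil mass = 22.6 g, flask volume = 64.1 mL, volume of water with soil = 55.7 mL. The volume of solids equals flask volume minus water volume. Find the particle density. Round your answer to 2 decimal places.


Step 1: Volume of solids = flask volume - water volume with soil
Step 2: V_solids = 64.1 - 55.7 = 8.4 mL
Step 3: Particle density = mass / V_solids = 22.6 / 8.4 = 2.69 g/cm^3

2.69


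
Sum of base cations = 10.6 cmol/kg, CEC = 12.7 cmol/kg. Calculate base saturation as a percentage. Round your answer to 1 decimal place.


Step 1: BS = 100 * (sum of bases) / CEC
Step 2: BS = 100 * 10.6 / 12.7
Step 3: BS = 83.5%

83.5


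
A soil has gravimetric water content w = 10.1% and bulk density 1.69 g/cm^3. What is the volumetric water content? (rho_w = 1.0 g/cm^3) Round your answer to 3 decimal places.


Step 1: theta = (w / 100) * BD / rho_w
Step 2: theta = (10.1 / 100) * 1.69 / 1.0
Step 3: theta = 0.101 * 1.69
Step 4: theta = 0.171

0.171


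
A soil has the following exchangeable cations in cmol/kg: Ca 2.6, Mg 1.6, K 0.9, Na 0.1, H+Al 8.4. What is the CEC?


Step 1: CEC = Ca + Mg + K + Na + (H+Al)
Step 2: CEC = 2.6 + 1.6 + 0.9 + 0.1 + 8.4
Step 3: CEC = 13.6 cmol/kg

13.6


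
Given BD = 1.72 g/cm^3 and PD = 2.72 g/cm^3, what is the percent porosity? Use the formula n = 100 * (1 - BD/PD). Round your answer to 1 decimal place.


Step 1: Formula: n = 100 * (1 - BD / PD)
Step 2: n = 100 * (1 - 1.72 / 2.72)
Step 3: n = 100 * (1 - 0.63235)
Step 4: n = 36.8%

36.8


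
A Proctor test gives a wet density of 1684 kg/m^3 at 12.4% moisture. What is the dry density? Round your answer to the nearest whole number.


Step 1: Dry density = wet density / (1 + w/100)
Step 2: Dry density = 1684 / (1 + 12.4/100)
Step 3: Dry density = 1684 / 1.124
Step 4: Dry density = 1498 kg/m^3

1498


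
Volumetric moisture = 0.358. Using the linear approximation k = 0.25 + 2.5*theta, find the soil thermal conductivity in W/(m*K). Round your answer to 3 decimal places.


Step 1: k = 0.25 + 2.5 * theta
Step 2: k = 0.25 + 2.5 * 0.358
Step 3: k = 0.25 + 0.895
Step 4: k = 1.145 W/(m*K)

1.145


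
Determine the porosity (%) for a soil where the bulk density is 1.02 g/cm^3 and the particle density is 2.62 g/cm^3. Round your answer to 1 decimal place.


Step 1: Formula: n = 100 * (1 - BD / PD)
Step 2: n = 100 * (1 - 1.02 / 2.62)
Step 3: n = 100 * (1 - 0.38931)
Step 4: n = 61.1%

61.1


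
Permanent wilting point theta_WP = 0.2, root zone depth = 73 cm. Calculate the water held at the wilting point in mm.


Step 1: Water (mm) = theta_WP * depth * 10
Step 2: Water = 0.2 * 73 * 10
Step 3: Water = 146.0 mm

146.0


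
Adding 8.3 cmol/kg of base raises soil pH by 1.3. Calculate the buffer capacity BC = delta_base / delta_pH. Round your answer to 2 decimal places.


Step 1: BC = change in base / change in pH
Step 2: BC = 8.3 / 1.3
Step 3: BC = 6.38 cmol/(kg*pH unit)

6.38


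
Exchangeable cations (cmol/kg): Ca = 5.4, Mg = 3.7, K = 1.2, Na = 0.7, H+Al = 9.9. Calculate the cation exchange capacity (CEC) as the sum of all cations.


Step 1: CEC = Ca + Mg + K + Na + (H+Al)
Step 2: CEC = 5.4 + 3.7 + 1.2 + 0.7 + 9.9
Step 3: CEC = 20.9 cmol/kg

20.9


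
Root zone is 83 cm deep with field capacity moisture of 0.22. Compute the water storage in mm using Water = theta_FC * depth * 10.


Step 1: Water (mm) = theta_FC * depth (cm) * 10
Step 2: Water = 0.22 * 83 * 10
Step 3: Water = 182.6 mm

182.6


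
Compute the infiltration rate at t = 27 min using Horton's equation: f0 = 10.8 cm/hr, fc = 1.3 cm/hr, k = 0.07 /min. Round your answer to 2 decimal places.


Step 1: f = fc + (f0 - fc) * exp(-k * t)
Step 2: exp(-0.07 * 27) = 0.151072
Step 3: f = 1.3 + (10.8 - 1.3) * 0.151072
Step 4: f = 1.3 + 9.5 * 0.151072
Step 5: f = 2.74 cm/hr

2.74


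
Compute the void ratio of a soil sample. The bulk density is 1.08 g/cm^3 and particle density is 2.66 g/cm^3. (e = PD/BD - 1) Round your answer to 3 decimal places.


Step 1: e = PD / BD - 1
Step 2: e = 2.66 / 1.08 - 1
Step 3: e = 2.46296 - 1
Step 4: e = 1.463

1.463


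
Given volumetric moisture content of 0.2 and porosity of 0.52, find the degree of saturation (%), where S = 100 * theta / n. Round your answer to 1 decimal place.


Step 1: S = 100 * theta_v / n
Step 2: S = 100 * 0.2 / 0.52
Step 3: S = 38.5%

38.5


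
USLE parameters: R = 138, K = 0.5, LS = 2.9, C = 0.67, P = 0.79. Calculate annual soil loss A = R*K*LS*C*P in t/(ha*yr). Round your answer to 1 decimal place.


Step 1: A = R * K * LS * C * P
Step 2: R * K = 138 * 0.5 = 69.0
Step 3: (R*K) * LS = 69.0 * 2.9 = 200.1
Step 4: * C * P = 200.1 * 0.67 * 0.79 = 105.9
Step 5: A = 105.9 t/(ha*yr)

105.9


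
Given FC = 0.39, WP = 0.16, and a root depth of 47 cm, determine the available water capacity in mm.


Step 1: Available water = (FC - WP) * depth * 10
Step 2: AW = (0.39 - 0.16) * 47 * 10
Step 3: AW = 0.23 * 47 * 10
Step 4: AW = 108.1 mm

108.1


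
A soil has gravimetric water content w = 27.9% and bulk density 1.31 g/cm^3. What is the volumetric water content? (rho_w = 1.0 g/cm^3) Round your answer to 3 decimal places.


Step 1: theta = (w / 100) * BD / rho_w
Step 2: theta = (27.9 / 100) * 1.31 / 1.0
Step 3: theta = 0.279 * 1.31
Step 4: theta = 0.365

0.365


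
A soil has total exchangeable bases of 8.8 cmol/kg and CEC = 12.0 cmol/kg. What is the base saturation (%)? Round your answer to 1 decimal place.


Step 1: BS = 100 * (sum of bases) / CEC
Step 2: BS = 100 * 8.8 / 12.0
Step 3: BS = 73.3%

73.3


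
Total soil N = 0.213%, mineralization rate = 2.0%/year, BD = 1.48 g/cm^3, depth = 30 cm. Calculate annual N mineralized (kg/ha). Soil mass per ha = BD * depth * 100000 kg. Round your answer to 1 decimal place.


Step 1: Soil mass per ha = BD * depth * 100000 = 1.48 * 30 * 100000 = 4440000 kg
Step 2: Total N pool = soil mass * N%/100 = 4440000 * 0.213/100 = 9457.2 kg/ha
Step 3: N mineralized = N pool * rate%/100 = 9457.2 * 2.0/100 = 189.1 kg/ha/yr

189.1


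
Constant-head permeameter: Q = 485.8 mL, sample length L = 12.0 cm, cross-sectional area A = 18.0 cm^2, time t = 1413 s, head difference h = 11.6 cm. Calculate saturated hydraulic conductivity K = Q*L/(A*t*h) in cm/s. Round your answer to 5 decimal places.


Step 1: K = Q * L / (A * t * h)
Step 2: Numerator = 485.8 * 12.0 = 5829.6
Step 3: Denominator = 18.0 * 1413 * 11.6 = 295034.4
Step 4: K = 5829.6 / 295034.4 = 0.01976 cm/s

0.01976


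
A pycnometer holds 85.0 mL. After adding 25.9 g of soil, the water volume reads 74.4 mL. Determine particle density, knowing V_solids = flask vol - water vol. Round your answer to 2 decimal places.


Step 1: Volume of solids = flask volume - water volume with soil
Step 2: V_solids = 85.0 - 74.4 = 10.6 mL
Step 3: Particle density = mass / V_solids = 25.9 / 10.6 = 2.44 g/cm^3

2.44


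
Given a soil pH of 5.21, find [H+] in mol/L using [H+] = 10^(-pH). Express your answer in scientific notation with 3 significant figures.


Step 1: [H+] = 10^(-pH)
Step 2: [H+] = 10^(-5.21)
Step 3: [H+] = 6.17e-06 mol/L

6.17e-06


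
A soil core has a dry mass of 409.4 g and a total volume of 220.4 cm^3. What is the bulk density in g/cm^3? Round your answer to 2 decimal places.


Step 1: Identify the formula: BD = dry mass / volume
Step 2: Substitute values: BD = 409.4 / 220.4
Step 3: BD = 1.86 g/cm^3

1.86


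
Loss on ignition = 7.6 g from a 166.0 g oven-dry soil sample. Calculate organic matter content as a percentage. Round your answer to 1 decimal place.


Step 1: OM% = 100 * LOI / sample mass
Step 2: OM = 100 * 7.6 / 166.0
Step 3: OM = 4.6%

4.6


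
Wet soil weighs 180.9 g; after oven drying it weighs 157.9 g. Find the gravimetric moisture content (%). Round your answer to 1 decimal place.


Step 1: Water mass = wet - dry = 180.9 - 157.9 = 23.0 g
Step 2: w = 100 * water mass / dry mass
Step 3: w = 100 * 23.0 / 157.9 = 14.6%

14.6


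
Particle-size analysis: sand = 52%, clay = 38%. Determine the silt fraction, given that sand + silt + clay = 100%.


Step 1: sand + silt + clay = 100%
Step 2: silt = 100 - sand - clay
Step 3: silt = 100 - 52 - 38
Step 4: silt = 10%

10


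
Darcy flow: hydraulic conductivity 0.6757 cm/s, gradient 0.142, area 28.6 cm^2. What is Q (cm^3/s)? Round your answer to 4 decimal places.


Step 1: Apply Darcy's law: Q = K * i * A
Step 2: Q = 0.6757 * 0.142 * 28.6
Step 3: Q = 2.7442 cm^3/s

2.7442


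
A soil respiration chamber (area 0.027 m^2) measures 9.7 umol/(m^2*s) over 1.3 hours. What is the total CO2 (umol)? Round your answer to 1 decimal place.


Step 1: Convert time to seconds: 1.3 hr * 3600 = 4680.0 s
Step 2: Total = flux * area * time_s
Step 3: Total = 9.7 * 0.027 * 4680.0
Step 4: Total = 1225.7 umol

1225.7


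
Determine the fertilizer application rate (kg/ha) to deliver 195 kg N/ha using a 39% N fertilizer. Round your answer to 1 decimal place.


Step 1: Fertilizer rate = target N / (N content / 100)
Step 2: Rate = 195 / (39 / 100)
Step 3: Rate = 195 / 0.39
Step 4: Rate = 500.0 kg/ha

500.0


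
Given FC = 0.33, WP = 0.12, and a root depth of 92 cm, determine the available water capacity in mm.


Step 1: Available water = (FC - WP) * depth * 10
Step 2: AW = (0.33 - 0.12) * 92 * 10
Step 3: AW = 0.21 * 92 * 10
Step 4: AW = 193.2 mm

193.2


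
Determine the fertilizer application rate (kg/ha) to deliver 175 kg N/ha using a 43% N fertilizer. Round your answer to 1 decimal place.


Step 1: Fertilizer rate = target N / (N content / 100)
Step 2: Rate = 175 / (43 / 100)
Step 3: Rate = 175 / 0.43
Step 4: Rate = 407.0 kg/ha

407.0


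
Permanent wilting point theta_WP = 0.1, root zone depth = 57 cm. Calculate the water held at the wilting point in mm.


Step 1: Water (mm) = theta_WP * depth * 10
Step 2: Water = 0.1 * 57 * 10
Step 3: Water = 57.0 mm

57.0


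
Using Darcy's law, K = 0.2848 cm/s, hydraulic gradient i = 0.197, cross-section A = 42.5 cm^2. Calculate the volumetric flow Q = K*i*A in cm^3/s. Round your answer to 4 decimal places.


Step 1: Apply Darcy's law: Q = K * i * A
Step 2: Q = 0.2848 * 0.197 * 42.5
Step 3: Q = 2.3845 cm^3/s

2.3845


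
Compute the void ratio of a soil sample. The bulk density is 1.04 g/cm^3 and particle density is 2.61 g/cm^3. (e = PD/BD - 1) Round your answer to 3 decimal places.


Step 1: e = PD / BD - 1
Step 2: e = 2.61 / 1.04 - 1
Step 3: e = 2.50962 - 1
Step 4: e = 1.51

1.51


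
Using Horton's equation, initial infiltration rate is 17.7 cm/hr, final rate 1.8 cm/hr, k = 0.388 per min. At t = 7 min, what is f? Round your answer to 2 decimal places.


Step 1: f = fc + (f0 - fc) * exp(-k * t)
Step 2: exp(-0.388 * 7) = 0.066139
Step 3: f = 1.8 + (17.7 - 1.8) * 0.066139
Step 4: f = 1.8 + 15.9 * 0.066139
Step 5: f = 2.85 cm/hr

2.85


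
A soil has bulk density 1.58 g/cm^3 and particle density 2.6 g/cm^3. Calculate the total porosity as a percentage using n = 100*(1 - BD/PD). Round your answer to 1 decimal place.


Step 1: Formula: n = 100 * (1 - BD / PD)
Step 2: n = 100 * (1 - 1.58 / 2.6)
Step 3: n = 100 * (1 - 0.60769)
Step 4: n = 39.2%

39.2


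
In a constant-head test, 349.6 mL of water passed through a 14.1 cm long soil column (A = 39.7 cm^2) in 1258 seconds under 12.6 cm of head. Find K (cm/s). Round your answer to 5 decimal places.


Step 1: K = Q * L / (A * t * h)
Step 2: Numerator = 349.6 * 14.1 = 4929.36
Step 3: Denominator = 39.7 * 1258 * 12.6 = 629276.76
Step 4: K = 4929.36 / 629276.76 = 0.00783 cm/s

0.00783


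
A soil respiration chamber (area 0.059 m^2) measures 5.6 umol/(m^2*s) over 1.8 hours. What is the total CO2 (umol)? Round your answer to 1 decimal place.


Step 1: Convert time to seconds: 1.8 hr * 3600 = 6480.0 s
Step 2: Total = flux * area * time_s
Step 3: Total = 5.6 * 0.059 * 6480.0
Step 4: Total = 2141.0 umol

2141.0


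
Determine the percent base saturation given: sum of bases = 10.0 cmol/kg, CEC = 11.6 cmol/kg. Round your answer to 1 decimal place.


Step 1: BS = 100 * (sum of bases) / CEC
Step 2: BS = 100 * 10.0 / 11.6
Step 3: BS = 86.2%

86.2


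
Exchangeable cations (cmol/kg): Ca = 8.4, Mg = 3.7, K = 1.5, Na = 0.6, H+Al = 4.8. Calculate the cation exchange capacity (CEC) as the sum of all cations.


Step 1: CEC = Ca + Mg + K + Na + (H+Al)
Step 2: CEC = 8.4 + 3.7 + 1.5 + 0.6 + 4.8
Step 3: CEC = 19.0 cmol/kg

19.0


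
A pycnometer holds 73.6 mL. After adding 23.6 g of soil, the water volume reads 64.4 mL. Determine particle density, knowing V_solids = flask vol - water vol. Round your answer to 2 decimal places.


Step 1: Volume of solids = flask volume - water volume with soil
Step 2: V_solids = 73.6 - 64.4 = 9.2 mL
Step 3: Particle density = mass / V_solids = 23.6 / 9.2 = 2.57 g/cm^3

2.57


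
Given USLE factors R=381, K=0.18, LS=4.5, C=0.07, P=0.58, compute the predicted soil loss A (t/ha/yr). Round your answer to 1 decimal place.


Step 1: A = R * K * LS * C * P
Step 2: R * K = 381 * 0.18 = 68.58
Step 3: (R*K) * LS = 68.58 * 4.5 = 308.61
Step 4: * C * P = 308.61 * 0.07 * 0.58 = 12.5
Step 5: A = 12.5 t/(ha*yr)

12.5


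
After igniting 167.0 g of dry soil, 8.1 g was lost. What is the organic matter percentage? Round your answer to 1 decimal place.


Step 1: OM% = 100 * LOI / sample mass
Step 2: OM = 100 * 8.1 / 167.0
Step 3: OM = 4.9%

4.9


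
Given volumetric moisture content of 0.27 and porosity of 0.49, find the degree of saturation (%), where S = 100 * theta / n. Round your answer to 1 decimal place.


Step 1: S = 100 * theta_v / n
Step 2: S = 100 * 0.27 / 0.49
Step 3: S = 55.1%

55.1


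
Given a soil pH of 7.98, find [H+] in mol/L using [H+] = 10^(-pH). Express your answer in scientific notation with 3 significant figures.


Step 1: [H+] = 10^(-pH)
Step 2: [H+] = 10^(-7.98)
Step 3: [H+] = 1.05e-08 mol/L

1.05e-08


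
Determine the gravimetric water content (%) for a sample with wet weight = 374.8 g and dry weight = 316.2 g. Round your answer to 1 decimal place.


Step 1: Water mass = wet - dry = 374.8 - 316.2 = 58.6 g
Step 2: w = 100 * water mass / dry mass
Step 3: w = 100 * 58.6 / 316.2 = 18.5%

18.5


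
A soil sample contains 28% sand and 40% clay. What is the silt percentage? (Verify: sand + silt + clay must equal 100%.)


Step 1: sand + silt + clay = 100%
Step 2: silt = 100 - sand - clay
Step 3: silt = 100 - 28 - 40
Step 4: silt = 32%

32


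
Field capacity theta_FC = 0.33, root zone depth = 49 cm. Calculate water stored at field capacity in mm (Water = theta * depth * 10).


Step 1: Water (mm) = theta_FC * depth (cm) * 10
Step 2: Water = 0.33 * 49 * 10
Step 3: Water = 161.7 mm

161.7


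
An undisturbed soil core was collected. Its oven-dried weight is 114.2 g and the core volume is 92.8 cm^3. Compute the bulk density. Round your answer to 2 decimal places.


Step 1: Identify the formula: BD = dry mass / volume
Step 2: Substitute values: BD = 114.2 / 92.8
Step 3: BD = 1.23 g/cm^3

1.23


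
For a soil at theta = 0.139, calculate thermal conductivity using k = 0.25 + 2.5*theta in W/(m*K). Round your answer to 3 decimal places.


Step 1: k = 0.25 + 2.5 * theta
Step 2: k = 0.25 + 2.5 * 0.139
Step 3: k = 0.25 + 0.348
Step 4: k = 0.598 W/(m*K)

0.598


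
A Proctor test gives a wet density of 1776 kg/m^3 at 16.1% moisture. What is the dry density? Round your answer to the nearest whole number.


Step 1: Dry density = wet density / (1 + w/100)
Step 2: Dry density = 1776 / (1 + 16.1/100)
Step 3: Dry density = 1776 / 1.161
Step 4: Dry density = 1530 kg/m^3

1530


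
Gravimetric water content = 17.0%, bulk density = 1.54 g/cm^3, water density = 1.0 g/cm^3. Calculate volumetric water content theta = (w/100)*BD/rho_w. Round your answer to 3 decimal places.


Step 1: theta = (w / 100) * BD / rho_w
Step 2: theta = (17.0 / 100) * 1.54 / 1.0
Step 3: theta = 0.17 * 1.54
Step 4: theta = 0.262

0.262


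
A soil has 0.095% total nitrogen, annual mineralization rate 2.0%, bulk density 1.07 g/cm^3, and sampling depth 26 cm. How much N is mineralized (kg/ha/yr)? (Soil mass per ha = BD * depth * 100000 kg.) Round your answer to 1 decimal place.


Step 1: Soil mass per ha = BD * depth * 100000 = 1.07 * 26 * 100000 = 2782000 kg
Step 2: Total N pool = soil mass * N%/100 = 2782000 * 0.095/100 = 2642.9 kg/ha
Step 3: N mineralized = N pool * rate%/100 = 2642.9 * 2.0/100 = 52.9 kg/ha/yr

52.9


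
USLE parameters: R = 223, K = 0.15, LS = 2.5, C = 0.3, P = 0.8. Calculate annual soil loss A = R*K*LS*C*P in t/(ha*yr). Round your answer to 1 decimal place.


Step 1: A = R * K * LS * C * P
Step 2: R * K = 223 * 0.15 = 33.45
Step 3: (R*K) * LS = 33.45 * 2.5 = 83.625
Step 4: * C * P = 83.625 * 0.3 * 0.8 = 20.1
Step 5: A = 20.1 t/(ha*yr)

20.1


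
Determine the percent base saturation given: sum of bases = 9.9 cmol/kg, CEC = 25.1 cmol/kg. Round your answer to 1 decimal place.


Step 1: BS = 100 * (sum of bases) / CEC
Step 2: BS = 100 * 9.9 / 25.1
Step 3: BS = 39.4%

39.4


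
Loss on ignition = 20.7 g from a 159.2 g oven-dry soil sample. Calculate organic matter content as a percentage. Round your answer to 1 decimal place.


Step 1: OM% = 100 * LOI / sample mass
Step 2: OM = 100 * 20.7 / 159.2
Step 3: OM = 13.0%

13.0


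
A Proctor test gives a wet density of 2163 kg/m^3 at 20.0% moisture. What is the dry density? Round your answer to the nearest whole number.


Step 1: Dry density = wet density / (1 + w/100)
Step 2: Dry density = 2163 / (1 + 20.0/100)
Step 3: Dry density = 2163 / 1.2
Step 4: Dry density = 1803 kg/m^3

1803


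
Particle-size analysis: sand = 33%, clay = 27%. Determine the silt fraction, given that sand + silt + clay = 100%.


Step 1: sand + silt + clay = 100%
Step 2: silt = 100 - sand - clay
Step 3: silt = 100 - 33 - 27
Step 4: silt = 40%

40


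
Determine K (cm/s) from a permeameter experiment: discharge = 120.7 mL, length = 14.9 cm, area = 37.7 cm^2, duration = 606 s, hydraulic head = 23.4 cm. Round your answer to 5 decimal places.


Step 1: K = Q * L / (A * t * h)
Step 2: Numerator = 120.7 * 14.9 = 1798.43
Step 3: Denominator = 37.7 * 606 * 23.4 = 534601.08
Step 4: K = 1798.43 / 534601.08 = 0.00336 cm/s

0.00336


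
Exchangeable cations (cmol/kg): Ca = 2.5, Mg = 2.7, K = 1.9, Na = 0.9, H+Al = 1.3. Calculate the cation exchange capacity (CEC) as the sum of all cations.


Step 1: CEC = Ca + Mg + K + Na + (H+Al)
Step 2: CEC = 2.5 + 2.7 + 1.9 + 0.9 + 1.3
Step 3: CEC = 9.3 cmol/kg

9.3


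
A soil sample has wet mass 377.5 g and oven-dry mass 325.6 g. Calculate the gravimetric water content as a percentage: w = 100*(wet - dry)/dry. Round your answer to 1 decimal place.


Step 1: Water mass = wet - dry = 377.5 - 325.6 = 51.9 g
Step 2: w = 100 * water mass / dry mass
Step 3: w = 100 * 51.9 / 325.6 = 15.9%

15.9


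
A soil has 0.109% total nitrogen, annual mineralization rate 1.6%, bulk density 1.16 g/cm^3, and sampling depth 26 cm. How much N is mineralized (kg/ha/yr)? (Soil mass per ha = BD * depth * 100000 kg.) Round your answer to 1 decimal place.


Step 1: Soil mass per ha = BD * depth * 100000 = 1.16 * 26 * 100000 = 3016000 kg
Step 2: Total N pool = soil mass * N%/100 = 3016000 * 0.109/100 = 3287.44 kg/ha
Step 3: N mineralized = N pool * rate%/100 = 3287.44 * 1.6/100 = 52.6 kg/ha/yr

52.6


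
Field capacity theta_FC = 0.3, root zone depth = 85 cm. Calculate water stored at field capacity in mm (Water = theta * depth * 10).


Step 1: Water (mm) = theta_FC * depth (cm) * 10
Step 2: Water = 0.3 * 85 * 10
Step 3: Water = 255.0 mm

255.0


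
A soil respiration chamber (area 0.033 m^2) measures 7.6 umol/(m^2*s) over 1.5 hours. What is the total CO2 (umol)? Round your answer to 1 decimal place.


Step 1: Convert time to seconds: 1.5 hr * 3600 = 5400.0 s
Step 2: Total = flux * area * time_s
Step 3: Total = 7.6 * 0.033 * 5400.0
Step 4: Total = 1354.3 umol

1354.3


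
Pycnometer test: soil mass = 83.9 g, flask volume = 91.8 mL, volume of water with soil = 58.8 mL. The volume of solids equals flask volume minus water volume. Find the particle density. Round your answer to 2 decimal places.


Step 1: Volume of solids = flask volume - water volume with soil
Step 2: V_solids = 91.8 - 58.8 = 33.0 mL
Step 3: Particle density = mass / V_solids = 83.9 / 33.0 = 2.54 g/cm^3

2.54


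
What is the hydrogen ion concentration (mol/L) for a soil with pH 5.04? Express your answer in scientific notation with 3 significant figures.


Step 1: [H+] = 10^(-pH)
Step 2: [H+] = 10^(-5.04)
Step 3: [H+] = 9.12e-06 mol/L

9.12e-06


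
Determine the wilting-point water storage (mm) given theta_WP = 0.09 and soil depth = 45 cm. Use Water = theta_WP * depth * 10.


Step 1: Water (mm) = theta_WP * depth * 10
Step 2: Water = 0.09 * 45 * 10
Step 3: Water = 40.5 mm

40.5


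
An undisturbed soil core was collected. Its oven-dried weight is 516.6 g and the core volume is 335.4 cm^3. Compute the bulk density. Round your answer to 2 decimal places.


Step 1: Identify the formula: BD = dry mass / volume
Step 2: Substitute values: BD = 516.6 / 335.4
Step 3: BD = 1.54 g/cm^3

1.54


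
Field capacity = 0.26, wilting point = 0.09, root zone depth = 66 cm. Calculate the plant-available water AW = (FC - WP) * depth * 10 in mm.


Step 1: Available water = (FC - WP) * depth * 10
Step 2: AW = (0.26 - 0.09) * 66 * 10
Step 3: AW = 0.17 * 66 * 10
Step 4: AW = 112.2 mm

112.2


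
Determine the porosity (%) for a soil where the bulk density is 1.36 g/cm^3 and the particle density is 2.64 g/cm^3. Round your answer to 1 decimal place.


Step 1: Formula: n = 100 * (1 - BD / PD)
Step 2: n = 100 * (1 - 1.36 / 2.64)
Step 3: n = 100 * (1 - 0.51515)
Step 4: n = 48.5%

48.5


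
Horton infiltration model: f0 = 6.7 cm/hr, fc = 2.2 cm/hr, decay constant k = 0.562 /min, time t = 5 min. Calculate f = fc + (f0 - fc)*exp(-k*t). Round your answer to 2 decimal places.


Step 1: f = fc + (f0 - fc) * exp(-k * t)
Step 2: exp(-0.562 * 5) = 0.060205
Step 3: f = 2.2 + (6.7 - 2.2) * 0.060205
Step 4: f = 2.2 + 4.5 * 0.060205
Step 5: f = 2.47 cm/hr

2.47


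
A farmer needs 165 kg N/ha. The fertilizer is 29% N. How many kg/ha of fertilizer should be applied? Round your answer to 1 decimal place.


Step 1: Fertilizer rate = target N / (N content / 100)
Step 2: Rate = 165 / (29 / 100)
Step 3: Rate = 165 / 0.29
Step 4: Rate = 569.0 kg/ha

569.0


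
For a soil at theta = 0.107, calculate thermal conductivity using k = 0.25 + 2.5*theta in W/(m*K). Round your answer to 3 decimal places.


Step 1: k = 0.25 + 2.5 * theta
Step 2: k = 0.25 + 2.5 * 0.107
Step 3: k = 0.25 + 0.268
Step 4: k = 0.518 W/(m*K)

0.518


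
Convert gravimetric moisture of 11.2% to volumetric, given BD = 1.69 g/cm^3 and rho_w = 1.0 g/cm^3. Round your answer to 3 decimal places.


Step 1: theta = (w / 100) * BD / rho_w
Step 2: theta = (11.2 / 100) * 1.69 / 1.0
Step 3: theta = 0.112 * 1.69
Step 4: theta = 0.189

0.189


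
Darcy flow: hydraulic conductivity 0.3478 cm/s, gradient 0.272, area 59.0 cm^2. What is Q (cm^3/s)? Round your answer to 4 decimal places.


Step 1: Apply Darcy's law: Q = K * i * A
Step 2: Q = 0.3478 * 0.272 * 59.0
Step 3: Q = 5.5815 cm^3/s

5.5815


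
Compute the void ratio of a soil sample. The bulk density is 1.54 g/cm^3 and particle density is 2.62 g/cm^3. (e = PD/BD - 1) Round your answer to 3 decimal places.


Step 1: e = PD / BD - 1
Step 2: e = 2.62 / 1.54 - 1
Step 3: e = 1.7013 - 1
Step 4: e = 0.701

0.701


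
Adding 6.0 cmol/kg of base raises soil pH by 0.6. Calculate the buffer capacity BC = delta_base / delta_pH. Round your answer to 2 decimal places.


Step 1: BC = change in base / change in pH
Step 2: BC = 6.0 / 0.6
Step 3: BC = 10.0 cmol/(kg*pH unit)

10.0


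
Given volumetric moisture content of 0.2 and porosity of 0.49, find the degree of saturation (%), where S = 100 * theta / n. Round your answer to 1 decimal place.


Step 1: S = 100 * theta_v / n
Step 2: S = 100 * 0.2 / 0.49
Step 3: S = 40.8%

40.8


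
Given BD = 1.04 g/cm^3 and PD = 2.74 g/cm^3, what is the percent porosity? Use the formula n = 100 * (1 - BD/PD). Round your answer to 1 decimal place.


Step 1: Formula: n = 100 * (1 - BD / PD)
Step 2: n = 100 * (1 - 1.04 / 2.74)
Step 3: n = 100 * (1 - 0.37956)
Step 4: n = 62.0%

62.0


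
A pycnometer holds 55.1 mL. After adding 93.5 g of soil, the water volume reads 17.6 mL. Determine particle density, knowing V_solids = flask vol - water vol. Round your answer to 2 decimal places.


Step 1: Volume of solids = flask volume - water volume with soil
Step 2: V_solids = 55.1 - 17.6 = 37.5 mL
Step 3: Particle density = mass / V_solids = 93.5 / 37.5 = 2.49 g/cm^3

2.49


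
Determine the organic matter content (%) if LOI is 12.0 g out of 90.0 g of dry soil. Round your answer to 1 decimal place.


Step 1: OM% = 100 * LOI / sample mass
Step 2: OM = 100 * 12.0 / 90.0
Step 3: OM = 13.3%

13.3


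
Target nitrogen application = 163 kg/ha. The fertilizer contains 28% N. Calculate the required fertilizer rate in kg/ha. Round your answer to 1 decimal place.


Step 1: Fertilizer rate = target N / (N content / 100)
Step 2: Rate = 163 / (28 / 100)
Step 3: Rate = 163 / 0.28
Step 4: Rate = 582.1 kg/ha

582.1


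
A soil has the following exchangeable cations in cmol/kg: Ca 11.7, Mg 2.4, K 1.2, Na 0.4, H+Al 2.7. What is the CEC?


Step 1: CEC = Ca + Mg + K + Na + (H+Al)
Step 2: CEC = 11.7 + 2.4 + 1.2 + 0.4 + 2.7
Step 3: CEC = 18.4 cmol/kg

18.4


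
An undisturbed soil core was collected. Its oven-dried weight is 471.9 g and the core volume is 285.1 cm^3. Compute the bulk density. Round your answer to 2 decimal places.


Step 1: Identify the formula: BD = dry mass / volume
Step 2: Substitute values: BD = 471.9 / 285.1
Step 3: BD = 1.66 g/cm^3

1.66


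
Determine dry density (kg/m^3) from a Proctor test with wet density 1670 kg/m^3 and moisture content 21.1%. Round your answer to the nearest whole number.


Step 1: Dry density = wet density / (1 + w/100)
Step 2: Dry density = 1670 / (1 + 21.1/100)
Step 3: Dry density = 1670 / 1.211
Step 4: Dry density = 1379 kg/m^3

1379


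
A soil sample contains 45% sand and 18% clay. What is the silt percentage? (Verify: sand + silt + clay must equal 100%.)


Step 1: sand + silt + clay = 100%
Step 2: silt = 100 - sand - clay
Step 3: silt = 100 - 45 - 18
Step 4: silt = 37%

37


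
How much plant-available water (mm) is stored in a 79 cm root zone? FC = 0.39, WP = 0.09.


Step 1: Available water = (FC - WP) * depth * 10
Step 2: AW = (0.39 - 0.09) * 79 * 10
Step 3: AW = 0.3 * 79 * 10
Step 4: AW = 237.0 mm

237.0


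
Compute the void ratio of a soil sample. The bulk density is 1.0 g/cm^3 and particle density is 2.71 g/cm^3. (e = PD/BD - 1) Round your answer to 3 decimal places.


Step 1: e = PD / BD - 1
Step 2: e = 2.71 / 1.0 - 1
Step 3: e = 2.71 - 1
Step 4: e = 1.71

1.71


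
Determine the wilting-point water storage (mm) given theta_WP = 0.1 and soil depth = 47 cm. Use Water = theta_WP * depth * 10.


Step 1: Water (mm) = theta_WP * depth * 10
Step 2: Water = 0.1 * 47 * 10
Step 3: Water = 47.0 mm

47.0


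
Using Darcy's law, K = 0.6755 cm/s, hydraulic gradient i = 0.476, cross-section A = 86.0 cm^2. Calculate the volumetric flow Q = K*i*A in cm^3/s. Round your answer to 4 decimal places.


Step 1: Apply Darcy's law: Q = K * i * A
Step 2: Q = 0.6755 * 0.476 * 86.0
Step 3: Q = 27.6523 cm^3/s

27.6523


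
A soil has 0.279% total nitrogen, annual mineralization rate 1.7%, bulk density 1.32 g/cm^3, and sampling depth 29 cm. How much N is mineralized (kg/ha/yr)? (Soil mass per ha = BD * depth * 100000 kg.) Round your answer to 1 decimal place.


Step 1: Soil mass per ha = BD * depth * 100000 = 1.32 * 29 * 100000 = 3828000 kg
Step 2: Total N pool = soil mass * N%/100 = 3828000 * 0.279/100 = 10680.12 kg/ha
Step 3: N mineralized = N pool * rate%/100 = 10680.12 * 1.7/100 = 181.6 kg/ha/yr

181.6


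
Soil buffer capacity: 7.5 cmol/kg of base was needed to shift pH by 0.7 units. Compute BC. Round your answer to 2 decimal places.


Step 1: BC = change in base / change in pH
Step 2: BC = 7.5 / 0.7
Step 3: BC = 10.71 cmol/(kg*pH unit)

10.71


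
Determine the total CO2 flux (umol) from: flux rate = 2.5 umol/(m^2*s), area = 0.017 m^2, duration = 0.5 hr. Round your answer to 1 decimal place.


Step 1: Convert time to seconds: 0.5 hr * 3600 = 1800.0 s
Step 2: Total = flux * area * time_s
Step 3: Total = 2.5 * 0.017 * 1800.0
Step 4: Total = 76.5 umol

76.5
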